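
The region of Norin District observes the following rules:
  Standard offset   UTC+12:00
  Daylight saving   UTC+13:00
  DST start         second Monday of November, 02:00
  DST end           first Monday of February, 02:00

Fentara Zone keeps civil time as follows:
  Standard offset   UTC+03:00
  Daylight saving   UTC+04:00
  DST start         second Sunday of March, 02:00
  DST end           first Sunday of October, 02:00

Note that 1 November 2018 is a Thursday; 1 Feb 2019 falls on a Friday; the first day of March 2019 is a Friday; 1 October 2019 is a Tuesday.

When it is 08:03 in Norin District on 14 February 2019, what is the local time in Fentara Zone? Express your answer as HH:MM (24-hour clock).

1 November 2018 is a Thursday, so the first Monday is November 5 and the second is November 12.
1 February 2019 is a Friday, so the first Monday is February 4.
14 February 2019 is outside the daylight-saving period (12 November 2018 – 4 February 2019), so Norin District is on standard time, UTC+12:00.
08:03 Norin District − 12h = 20:03 UTC (rolling into the previous day, 13 February 2019).
1 March 2019 is a Friday, so the first Sunday is March 3 and the second is March 10.
1 October 2019 is a Tuesday, so the first Sunday is October 6.
At the standard offset (UTC+03:00), 20:03 UTC + 3h = 23:03 Fentara Zone standard time.
The standard-time date in Fentara Zone, 13 February 2019, is outside the daylight-saving period (10 March – 6 October), so Fentara Zone is on standard time, UTC+03:00.
20:03 UTC + 3h = 23:03 Fentara Zone.

23:03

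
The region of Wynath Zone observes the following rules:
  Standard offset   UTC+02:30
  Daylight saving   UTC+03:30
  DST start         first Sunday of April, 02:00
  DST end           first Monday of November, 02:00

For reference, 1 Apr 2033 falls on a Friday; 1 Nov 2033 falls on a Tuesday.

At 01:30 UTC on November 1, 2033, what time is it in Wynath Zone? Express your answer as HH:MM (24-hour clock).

05:00

1 April 2033 is a Friday, so the first Sunday is April 3.
1 November 2033 is a Tuesday, so the first Monday is November 7.
At the standard offset (UTC+02:30), 01:30 UTC + 2h30m = 04:00 Wynath Zone standard time.
The standard-time date in Wynath Zone, November 1, 2033, lies within the daylight-saving period (3 April – 7 November), so Wynath Zone is on daylight time, UTC+03:30.
01:30 UTC + 3h30m = 05:00 local.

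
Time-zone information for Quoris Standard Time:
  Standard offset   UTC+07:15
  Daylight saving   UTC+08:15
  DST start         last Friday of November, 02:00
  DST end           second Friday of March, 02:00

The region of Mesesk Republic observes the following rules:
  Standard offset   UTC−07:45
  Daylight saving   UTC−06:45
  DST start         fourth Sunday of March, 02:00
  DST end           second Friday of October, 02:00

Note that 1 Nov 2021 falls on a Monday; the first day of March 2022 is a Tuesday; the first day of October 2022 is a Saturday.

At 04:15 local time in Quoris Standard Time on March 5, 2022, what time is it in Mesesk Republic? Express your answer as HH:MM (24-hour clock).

1 November 2021 is a Monday, so Fridays fall on 5, 12, 19, 26; the last is November 26.
1 March 2022 is a Tuesday, so the first Friday is March 4 and the second is March 11.
March 5, 2022 falls between 26 November 2021 and 11 March 2022, so daylight saving is in effect and Quoris Standard Time is at UTC+08:15.
04:15 Quoris Standard Time − 8h15m = 20:00 UTC (rolling into the previous day, 4 March 2022).
1 March 2022 is a Tuesday, so the first Sunday is March 6 and the fourth is March 27.
1 October 2022 is a Saturday, so the first Friday is October 7 and the second is October 14.
At the standard offset (UTC−07:45), 20:00 UTC − 7h45m = 12:15 Mesesk Republic standard time.
The standard-time date in Mesesk Republic, March 4, 2022, does not fall between 27 March and 14 October, so daylight saving is not in effect and Mesesk Republic is at UTC−07:45.
20:00 UTC − 7h45m = 12:15 Mesesk Republic.

12:15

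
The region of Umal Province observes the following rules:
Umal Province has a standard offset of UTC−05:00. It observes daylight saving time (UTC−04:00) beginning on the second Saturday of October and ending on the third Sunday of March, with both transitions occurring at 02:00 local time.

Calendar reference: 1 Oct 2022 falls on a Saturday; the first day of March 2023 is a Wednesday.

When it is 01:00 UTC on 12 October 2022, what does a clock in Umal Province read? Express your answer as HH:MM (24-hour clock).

21:00

1 October 2022 is a Saturday, so the first Saturday is October 1 and the second is October 8.
1 March 2023 is a Wednesday, so the first Sunday is March 5 and the third is March 19.
At the standard offset (UTC−05:00), 01:00 UTC − 5h = 20:00 Umal Province standard time (rolling into the previous day, 11 October 2022).
Daylight saving runs 8 October 2022 – 19 March 2023; the standard-time date in Umal Province, 11 October 2022, is inside that window, so Umal Province is at UTC−04:00.
01:00 UTC − 4h = 21:00 local (rolling into the previous day, 11 October 2022).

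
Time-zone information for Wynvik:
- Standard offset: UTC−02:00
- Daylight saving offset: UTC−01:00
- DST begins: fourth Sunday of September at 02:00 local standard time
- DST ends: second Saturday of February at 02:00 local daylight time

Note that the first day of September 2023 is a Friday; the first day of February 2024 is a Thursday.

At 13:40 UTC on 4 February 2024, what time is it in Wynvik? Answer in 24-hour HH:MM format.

12:40

1 September 2023 is a Friday, so the first Sunday is September 3 and the fourth is September 24.
1 February 2024 is a Thursday, so the first Saturday is February 3 and the second is February 10.
At the standard offset (UTC−02:00), 13:40 UTC − 2h = 11:40 Wynvik standard time.
The standard-time date in Wynvik, 4 February 2024, lies within the daylight-saving period (24 September 2023 – 10 February 2024), so Wynvik is on daylight time, UTC−01:00.
13:40 UTC − 1h = 12:40 local.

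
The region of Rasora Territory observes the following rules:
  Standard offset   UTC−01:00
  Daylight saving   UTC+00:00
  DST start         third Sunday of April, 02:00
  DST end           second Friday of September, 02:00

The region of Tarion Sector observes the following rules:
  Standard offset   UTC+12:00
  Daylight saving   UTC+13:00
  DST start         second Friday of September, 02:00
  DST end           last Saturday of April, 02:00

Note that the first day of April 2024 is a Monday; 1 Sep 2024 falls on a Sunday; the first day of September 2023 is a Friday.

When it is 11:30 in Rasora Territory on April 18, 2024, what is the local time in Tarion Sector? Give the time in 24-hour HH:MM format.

01:30

1 April 2024 is a Monday, so the first Sunday is April 7 and the third is April 21.
1 September 2024 is a Sunday, so the first Friday is September 6 and the second is September 13.
April 18, 2024 does not fall between 21 April and 13 September, so daylight saving is not in effect and Rasora Territory is at UTC−01:00.
11:30 Rasora Territory + 1h = 12:30 UTC.
1 September 2023 is a Friday, so the first Friday is September 1 and the second is September 8.
1 April 2024 is a Monday, so Saturdays fall on 6, 13, 20, 27; the last is April 27.
At the standard offset (UTC+12:00), 12:30 UTC + 12h = 00:30 Tarion Sector standard time (rolling into the next day, 19 April 2024).
Daylight saving runs 8 September 2023 – 27 April 2024; the standard-time date in Tarion Sector, April 19, 2024, is inside that window, so Tarion Sector is at UTC+13:00.
12:30 UTC + 13h = 01:30 Tarion Sector (rolling into the next day, 19 April 2024).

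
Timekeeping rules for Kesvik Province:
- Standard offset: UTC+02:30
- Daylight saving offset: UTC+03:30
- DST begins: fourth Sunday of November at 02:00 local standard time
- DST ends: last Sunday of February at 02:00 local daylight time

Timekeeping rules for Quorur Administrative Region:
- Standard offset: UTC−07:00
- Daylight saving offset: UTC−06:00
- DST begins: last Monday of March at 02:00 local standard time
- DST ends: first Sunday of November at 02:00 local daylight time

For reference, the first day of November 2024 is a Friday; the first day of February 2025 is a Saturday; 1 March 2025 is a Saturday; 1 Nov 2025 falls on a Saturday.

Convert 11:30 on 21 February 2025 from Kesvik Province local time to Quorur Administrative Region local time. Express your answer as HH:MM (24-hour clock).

01:00

1 November 2024 is a Friday, so the first Sunday is November 3 and the fourth is November 24.
1 February 2025 is a Saturday, so Sundays fall on 2, 9, 16, 23; the last is February 23.
21 February 2025 falls between 24 November 2024 and 23 February 2025, so daylight saving is in effect and Kesvik Province is at UTC+03:30.
11:30 Kesvik Province − 3h30m = 08:00 UTC.
1 March 2025 is a Saturday, so Mondays fall on 3, 10, 17, 24, 31; the last is March 31.
1 November 2025 is a Saturday, so the first Sunday is November 2.
At the standard offset (UTC−07:00), 08:00 UTC − 7h = 01:00 Quorur Administrative Region standard time.
The standard-time date in Quorur Administrative Region, 21 February 2025, is outside the daylight-saving period (31 March – 2 November), so Quorur Administrative Region is on standard time, UTC−07:00.
08:00 UTC − 7h = 01:00 Quorur Administrative Region.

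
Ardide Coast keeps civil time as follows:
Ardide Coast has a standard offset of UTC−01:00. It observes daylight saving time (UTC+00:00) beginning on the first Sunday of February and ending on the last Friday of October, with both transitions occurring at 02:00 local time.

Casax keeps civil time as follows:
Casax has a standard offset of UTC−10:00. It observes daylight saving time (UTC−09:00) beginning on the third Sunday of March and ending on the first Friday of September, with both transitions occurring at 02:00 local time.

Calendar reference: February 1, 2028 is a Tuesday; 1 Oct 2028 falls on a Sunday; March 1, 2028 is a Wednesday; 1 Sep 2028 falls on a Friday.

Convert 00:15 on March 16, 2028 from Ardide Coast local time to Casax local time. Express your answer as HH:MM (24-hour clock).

14:15

1 February 2028 is a Tuesday, so the first Sunday is February 6.
1 October 2028 is a Sunday, so Fridays fall on 6, 13, 20, 27; the last is October 27.
March 16, 2028 falls between 6 February and 27 October, so daylight saving is in effect and Ardide Coast is at UTC+00:00.
00:15 Ardide Coast − 0h = 00:15 UTC.
1 March 2028 is a Wednesday, so the first Sunday is March 5 and the third is March 19.
1 September 2028 is a Friday, so the first Friday is September 1.
At the standard offset (UTC−10:00), 00:15 UTC − 10h = 14:15 Casax standard time (rolling into the previous day, 15 March 2028).
Daylight saving runs 19 March – 1 September; the standard-time date in Casax, March 15, 2028, is outside that window, so Casax is on standard time at UTC−10:00.
00:15 UTC − 10h = 14:15 Casax (rolling into the previous day, 15 March 2028).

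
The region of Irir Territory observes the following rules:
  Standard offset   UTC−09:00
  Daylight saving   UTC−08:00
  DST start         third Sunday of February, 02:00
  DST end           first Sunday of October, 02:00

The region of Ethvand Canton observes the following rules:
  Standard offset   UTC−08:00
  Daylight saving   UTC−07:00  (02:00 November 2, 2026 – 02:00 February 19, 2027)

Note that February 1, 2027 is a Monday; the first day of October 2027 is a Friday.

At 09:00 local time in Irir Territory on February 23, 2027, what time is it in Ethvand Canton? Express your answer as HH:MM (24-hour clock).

09:00

1 February 2027 is a Monday, so the first Sunday is February 7 and the third is February 21.
1 October 2027 is a Friday, so the first Sunday is October 3.
February 23, 2027 falls between 21 February and 3 October, so daylight saving is in effect and Irir Territory is at UTC−08:00.
09:00 Irir Territory + 8h = 17:00 UTC.
At the standard offset (UTC−08:00), 17:00 UTC − 8h = 09:00 Ethvand Canton standard time.
The standard-time date in Ethvand Canton, February 23, 2027, is outside the daylight-saving period (2 November 2026 – 19 February 2027), so Ethvand Canton is on standard time, UTC−08:00.
17:00 UTC − 8h = 09:00 Ethvand Canton.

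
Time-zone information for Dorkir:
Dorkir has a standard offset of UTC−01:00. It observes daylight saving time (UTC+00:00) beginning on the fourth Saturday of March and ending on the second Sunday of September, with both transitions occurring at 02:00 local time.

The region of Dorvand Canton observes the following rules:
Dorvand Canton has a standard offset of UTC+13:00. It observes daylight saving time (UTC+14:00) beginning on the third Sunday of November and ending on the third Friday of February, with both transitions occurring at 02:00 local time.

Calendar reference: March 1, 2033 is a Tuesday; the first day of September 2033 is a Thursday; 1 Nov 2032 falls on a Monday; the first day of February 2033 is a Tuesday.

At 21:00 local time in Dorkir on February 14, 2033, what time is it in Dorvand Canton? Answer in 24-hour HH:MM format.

1 March 2033 is a Tuesday, so the first Saturday is March 5 and the fourth is March 26.
1 September 2033 is a Thursday, so the first Sunday is September 4 and the second is September 11.
February 14, 2033 does not fall between 26 March and 11 September, so daylight saving is not in effect and Dorkir is at UTC−01:00.
21:00 Dorkir + 1h = 22:00 UTC.
1 November 2032 is a Monday, so the first Sunday is November 7 and the third is November 21.
1 February 2033 is a Tuesday, so the first Friday is February 4 and the third is February 18.
At the standard offset (UTC+13:00), 22:00 UTC + 13h = 11:00 Dorvand Canton standard time (rolling into the next day, 15 February 2033).
The standard-time date in Dorvand Canton, February 15, 2033, lies within the daylight-saving period (21 November 2032 – 18 February 2033), so Dorvand Canton is on daylight time, UTC+14:00.
22:00 UTC + 14h = 12:00 Dorvand Canton (rolling into the next day, 15 February 2033).

12:00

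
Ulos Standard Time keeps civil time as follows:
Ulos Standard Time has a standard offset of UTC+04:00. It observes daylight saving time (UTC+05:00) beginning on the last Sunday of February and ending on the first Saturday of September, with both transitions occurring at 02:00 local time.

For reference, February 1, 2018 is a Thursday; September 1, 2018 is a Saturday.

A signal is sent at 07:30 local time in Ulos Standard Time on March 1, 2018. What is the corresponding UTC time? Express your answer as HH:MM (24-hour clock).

1 February 2018 is a Thursday, so Sundays fall on 4, 11, 18, 25; the last is February 25.
1 September 2018 is a Saturday, so the first Saturday is September 1.
Daylight saving runs 25 February – 1 September; March 1, 2018 is inside that window, so Ulos Standard Time is at UTC+05:00.
07:30 local − 5h = 02:30 UTC.

02:30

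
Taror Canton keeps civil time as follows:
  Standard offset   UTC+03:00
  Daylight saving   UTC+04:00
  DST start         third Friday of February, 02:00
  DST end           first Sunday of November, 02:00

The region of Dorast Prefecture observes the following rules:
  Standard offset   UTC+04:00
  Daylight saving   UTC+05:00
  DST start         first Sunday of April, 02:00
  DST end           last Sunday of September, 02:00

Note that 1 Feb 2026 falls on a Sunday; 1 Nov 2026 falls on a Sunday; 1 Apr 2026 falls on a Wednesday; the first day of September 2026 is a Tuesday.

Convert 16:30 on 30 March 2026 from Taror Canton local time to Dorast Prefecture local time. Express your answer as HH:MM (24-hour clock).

1 February 2026 is a Sunday, so the first Friday is February 6 and the third is February 20.
1 November 2026 is a Sunday, so the first Sunday is November 1.
Daylight saving runs 20 February – 1 November; 30 March 2026 is inside that window, so Taror Canton is at UTC+04:00.
16:30 Taror Canton − 4h = 12:30 UTC.
1 April 2026 is a Wednesday, so the first Sunday is April 5.
1 September 2026 is a Tuesday, so Sundays fall on 6, 13, 20, 27; the last is September 27.
At the standard offset (UTC+04:00), 12:30 UTC + 4h = 16:30 Dorast Prefecture standard time.
The standard-time date in Dorast Prefecture, 30 March 2026, is outside the daylight-saving period (5 April – 27 September), so Dorast Prefecture is on standard time, UTC+04:00.
12:30 UTC + 4h = 16:30 Dorast Prefecture.

16:30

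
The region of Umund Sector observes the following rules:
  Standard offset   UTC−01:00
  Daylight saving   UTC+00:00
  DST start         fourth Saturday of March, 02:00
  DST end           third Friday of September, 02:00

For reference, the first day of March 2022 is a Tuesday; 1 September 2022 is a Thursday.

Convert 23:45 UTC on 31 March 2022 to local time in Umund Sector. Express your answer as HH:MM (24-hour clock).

1 March 2022 is a Tuesday, so the first Saturday is March 5 and the fourth is March 26.
1 September 2022 is a Thursday, so the first Friday is September 2 and the third is September 16.
At the standard offset (UTC−01:00), 23:45 UTC − 1h = 22:45 Umund Sector standard time.
The standard-time date in Umund Sector, 31 March 2022, falls between 26 March and 16 September, so daylight saving is in effect and Umund Sector is at UTC+00:00.
23:45 UTC + 0h = 23:45 local.

23:45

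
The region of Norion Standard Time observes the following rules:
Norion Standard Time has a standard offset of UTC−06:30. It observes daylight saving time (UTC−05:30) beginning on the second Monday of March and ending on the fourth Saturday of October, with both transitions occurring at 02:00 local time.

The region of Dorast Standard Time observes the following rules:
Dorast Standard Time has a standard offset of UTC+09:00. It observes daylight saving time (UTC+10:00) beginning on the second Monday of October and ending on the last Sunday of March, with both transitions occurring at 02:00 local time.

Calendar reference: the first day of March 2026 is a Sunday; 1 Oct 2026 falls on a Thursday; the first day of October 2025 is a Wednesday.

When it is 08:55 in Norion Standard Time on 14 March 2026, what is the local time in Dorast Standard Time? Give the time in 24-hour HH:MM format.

00:25

1 March 2026 is a Sunday, so the first Monday is March 2 and the second is March 9.
1 October 2026 is a Thursday, so the first Saturday is October 3 and the fourth is October 24.
14 March 2026 falls between 9 March and 24 October, so daylight saving is in effect and Norion Standard Time is at UTC−05:30.
08:55 Norion Standard Time + 5h30m = 14:25 UTC.
1 October 2025 is a Wednesday, so the first Monday is October 6 and the second is October 13.
1 March 2026 is a Sunday, so Sundays fall on 1, 8, 15, 22, 29; the last is March 29.
At the standard offset (UTC+09:00), 14:25 UTC + 9h = 23:25 Dorast Standard Time standard time.
Daylight saving runs 13 October 2025 – 29 March 2026; the standard-time date in Dorast Standard Time, 14 March 2026, is inside that window, so Dorast Standard Time is at UTC+10:00.
14:25 UTC + 10h = 00:25 Dorast Standard Time (rolling into the next day, 15 March 2026).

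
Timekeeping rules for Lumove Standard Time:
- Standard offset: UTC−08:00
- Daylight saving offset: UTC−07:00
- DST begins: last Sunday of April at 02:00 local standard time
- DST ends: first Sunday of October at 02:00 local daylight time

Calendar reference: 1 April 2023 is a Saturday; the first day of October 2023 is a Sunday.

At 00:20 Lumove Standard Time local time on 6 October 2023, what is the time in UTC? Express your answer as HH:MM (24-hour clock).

1 April 2023 is a Saturday, so Sundays fall on 2, 9, 16, 23, 30; the last is April 30.
1 October 2023 is a Sunday, so the first Sunday is October 1.
6 October 2023 does not fall between 30 April and 1 October, so daylight saving is not in effect and Lumove Standard Time is at UTC−08:00.
00:20 local + 8h = 08:20 UTC.

08:20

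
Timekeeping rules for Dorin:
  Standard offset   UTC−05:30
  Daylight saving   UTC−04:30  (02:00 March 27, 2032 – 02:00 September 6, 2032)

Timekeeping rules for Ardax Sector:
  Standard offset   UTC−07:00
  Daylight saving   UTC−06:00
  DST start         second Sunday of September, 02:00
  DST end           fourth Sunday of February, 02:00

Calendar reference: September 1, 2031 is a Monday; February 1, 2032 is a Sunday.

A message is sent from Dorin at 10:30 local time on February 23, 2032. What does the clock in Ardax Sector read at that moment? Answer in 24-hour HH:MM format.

February 23, 2032 does not fall between 27 March and 6 September, so daylight saving is not in effect and Dorin is at UTC−05:30.
10:30 Dorin + 5h30m = 16:00 UTC.
1 September 2031 is a Monday, so the first Sunday is September 7 and the second is September 14.
1 February 2032 is a Sunday, so the first Sunday is February 1 and the fourth is February 22.
At the standard offset (UTC−07:00), 16:00 UTC − 7h = 09:00 Ardax Sector standard time.
The standard-time date in Ardax Sector, February 23, 2032, does not fall between 14 September 2031 and 22 February 2032, so daylight saving is not in effect and Ardax Sector is at UTC−07:00.
16:00 UTC − 7h = 09:00 Ardax Sector.

09:00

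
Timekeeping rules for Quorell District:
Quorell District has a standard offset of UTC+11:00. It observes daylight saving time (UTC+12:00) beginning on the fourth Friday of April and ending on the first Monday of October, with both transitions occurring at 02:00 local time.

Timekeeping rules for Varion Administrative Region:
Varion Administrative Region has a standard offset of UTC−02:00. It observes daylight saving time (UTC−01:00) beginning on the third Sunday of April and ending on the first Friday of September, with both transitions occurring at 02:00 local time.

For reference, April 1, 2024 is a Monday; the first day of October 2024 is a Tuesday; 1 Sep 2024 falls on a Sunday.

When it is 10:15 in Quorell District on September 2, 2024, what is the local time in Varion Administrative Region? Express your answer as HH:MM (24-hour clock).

21:15

1 April 2024 is a Monday, so the first Friday is April 5 and the fourth is April 26.
1 October 2024 is a Tuesday, so the first Monday is October 7.
Daylight saving runs 26 April – 7 October; September 2, 2024 is inside that window, so Quorell District is at UTC+12:00.
10:15 Quorell District − 12h = 22:15 UTC (rolling into the previous day, 1 September 2024).
1 April 2024 is a Monday, so the first Sunday is April 7 and the third is April 21.
1 September 2024 is a Sunday, so the first Friday is September 6.
At the standard offset (UTC−02:00), 22:15 UTC − 2h = 20:15 Varion Administrative Region standard time.
The standard-time date in Varion Administrative Region, September 1, 2024, lies within the daylight-saving period (21 April – 6 September), so Varion Administrative Region is on daylight time, UTC−01:00.
22:15 UTC − 1h = 21:15 Varion Administrative Region.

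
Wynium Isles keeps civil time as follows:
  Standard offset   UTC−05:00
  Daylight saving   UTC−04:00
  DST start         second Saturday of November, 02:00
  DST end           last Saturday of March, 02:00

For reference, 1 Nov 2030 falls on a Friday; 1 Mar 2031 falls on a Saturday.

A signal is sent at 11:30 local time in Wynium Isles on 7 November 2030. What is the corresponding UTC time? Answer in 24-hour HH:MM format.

1 November 2030 is a Friday, so the first Saturday is November 2 and the second is November 9.
1 March 2031 is a Saturday, so Saturdays fall on 1, 8, 15, 22, 29; the last is March 29.
7 November 2030 is outside the daylight-saving period (9 November 2030 – 29 March 2031), so Wynium Isles is on standard time, UTC−05:00.
11:30 local + 5h = 16:30 UTC.

16:30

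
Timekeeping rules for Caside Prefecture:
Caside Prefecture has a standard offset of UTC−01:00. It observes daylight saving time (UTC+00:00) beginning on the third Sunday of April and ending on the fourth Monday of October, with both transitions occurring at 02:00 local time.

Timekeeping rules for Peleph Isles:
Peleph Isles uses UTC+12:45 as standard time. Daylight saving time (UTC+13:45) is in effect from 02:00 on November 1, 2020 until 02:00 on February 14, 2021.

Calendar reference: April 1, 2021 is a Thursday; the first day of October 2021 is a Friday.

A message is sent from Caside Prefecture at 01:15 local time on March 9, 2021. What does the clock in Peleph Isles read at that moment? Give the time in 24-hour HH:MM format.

1 April 2021 is a Thursday, so the first Sunday is April 4 and the third is April 18.
1 October 2021 is a Friday, so the first Monday is October 4 and the fourth is October 25.
March 9, 2021 is outside the daylight-saving period (18 April – 25 October), so Caside Prefecture is on standard time, UTC−01:00.
01:15 Caside Prefecture + 1h = 02:15 UTC.
At the standard offset (UTC+12:45), 02:15 UTC + 12h45m = 15:00 Peleph Isles standard time.
The standard-time date in Peleph Isles, March 9, 2021, does not fall between 1 November 2020 and 14 February 2021, so daylight saving is not in effect and Peleph Isles is at UTC+12:45.
02:15 UTC + 12h45m = 15:00 Peleph Isles.

15:00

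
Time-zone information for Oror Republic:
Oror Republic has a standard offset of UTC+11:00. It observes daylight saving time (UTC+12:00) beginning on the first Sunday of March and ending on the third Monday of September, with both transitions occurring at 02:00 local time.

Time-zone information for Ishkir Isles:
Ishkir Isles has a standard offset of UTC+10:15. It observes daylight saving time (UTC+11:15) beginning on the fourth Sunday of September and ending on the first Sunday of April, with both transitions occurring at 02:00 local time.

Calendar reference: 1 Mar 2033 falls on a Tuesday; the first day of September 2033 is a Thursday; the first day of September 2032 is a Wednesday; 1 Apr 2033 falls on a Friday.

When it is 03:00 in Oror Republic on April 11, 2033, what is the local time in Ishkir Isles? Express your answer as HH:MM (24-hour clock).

01:15

1 March 2033 is a Tuesday, so the first Sunday is March 6.
1 September 2033 is a Thursday, so the first Monday is September 5 and the third is September 19.
Daylight saving runs 6 March – 19 September; April 11, 2033 is inside that window, so Oror Republic is at UTC+12:00.
03:00 Oror Republic − 12h = 15:00 UTC (rolling into the previous day, 10 April 2033).
1 September 2032 is a Wednesday, so the first Sunday is September 5 and the fourth is September 26.
1 April 2033 is a Friday, so the first Sunday is April 3.
At the standard offset (UTC+10:15), 15:00 UTC + 10h15m = 01:15 Ishkir Isles standard time (rolling into the next day, 11 April 2033).
The standard-time date in Ishkir Isles, April 11, 2033, is outside the daylight-saving period (26 September 2032 – 3 April 2033), so Ishkir Isles is on standard time, UTC+10:15.
15:00 UTC + 10h15m = 01:15 Ishkir Isles (rolling into the next day, 11 April 2033).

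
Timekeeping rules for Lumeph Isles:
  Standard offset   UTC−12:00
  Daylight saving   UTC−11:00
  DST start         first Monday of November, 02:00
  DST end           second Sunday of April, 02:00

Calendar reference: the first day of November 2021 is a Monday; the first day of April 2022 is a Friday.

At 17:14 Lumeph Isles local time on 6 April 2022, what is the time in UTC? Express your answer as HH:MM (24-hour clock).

1 November 2021 is a Monday, so the first Monday is November 1.
1 April 2022 is a Friday, so the first Sunday is April 3 and the second is April 10.
Daylight saving runs 1 November 2021 – 10 April 2022; 6 April 2022 is inside that window, so Lumeph Isles is at UTC−11:00.
17:14 local + 11h = 04:14 UTC (rolling into the next day, 7 April 2022).

04:14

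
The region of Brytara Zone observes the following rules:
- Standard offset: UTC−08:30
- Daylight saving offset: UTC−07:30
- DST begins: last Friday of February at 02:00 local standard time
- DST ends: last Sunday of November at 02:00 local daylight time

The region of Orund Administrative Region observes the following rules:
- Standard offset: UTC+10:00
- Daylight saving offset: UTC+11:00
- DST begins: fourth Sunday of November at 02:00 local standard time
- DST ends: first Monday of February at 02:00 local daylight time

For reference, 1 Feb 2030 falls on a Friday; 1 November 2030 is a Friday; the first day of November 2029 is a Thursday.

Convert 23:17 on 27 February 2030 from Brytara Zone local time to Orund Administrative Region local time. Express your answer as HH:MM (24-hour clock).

16:47

1 February 2030 is a Friday, so Fridays fall on 1, 8, 15, 22; the last is February 22.
1 November 2030 is a Friday, so Sundays fall on 3, 10, 17, 24; the last is November 24.
Daylight saving runs 22 February – 24 November; 27 February 2030 is inside that window, so Brytara Zone is at UTC−07:30.
23:17 Brytara Zone + 7h30m = 06:47 UTC (rolling into the next day, 28 February 2030).
1 November 2029 is a Thursday, so the first Sunday is November 4 and the fourth is November 25.
1 February 2030 is a Friday, so the first Monday is February 4.
At the standard offset (UTC+10:00), 06:47 UTC + 10h = 16:47 Orund Administrative Region standard time.
The standard-time date in Orund Administrative Region, 28 February 2030, does not fall between 25 November 2029 and 4 February 2030, so daylight saving is not in effect and Orund Administrative Region is at UTC+10:00.
06:47 UTC + 10h = 16:47 Orund Administrative Region.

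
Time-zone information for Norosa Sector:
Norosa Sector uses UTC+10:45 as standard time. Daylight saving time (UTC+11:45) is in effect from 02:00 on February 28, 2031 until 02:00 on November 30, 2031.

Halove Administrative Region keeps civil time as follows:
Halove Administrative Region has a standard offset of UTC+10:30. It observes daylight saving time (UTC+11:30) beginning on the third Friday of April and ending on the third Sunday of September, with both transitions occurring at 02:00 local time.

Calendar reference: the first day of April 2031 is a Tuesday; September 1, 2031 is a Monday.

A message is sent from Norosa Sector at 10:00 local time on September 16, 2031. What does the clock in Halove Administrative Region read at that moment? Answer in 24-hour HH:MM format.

September 16, 2031 lies within the daylight-saving period (28 February – 30 November), so Norosa Sector is on daylight time, UTC+11:45.
10:00 Norosa Sector − 11h45m = 22:15 UTC (rolling into the previous day, 15 September 2031).
1 April 2031 is a Tuesday, so the first Friday is April 4 and the third is April 18.
1 September 2031 is a Monday, so the first Sunday is September 7 and the third is September 21.
At the standard offset (UTC+10:30), 22:15 UTC + 10h30m = 08:45 Halove Administrative Region standard time (rolling into the next day, 16 September 2031).
Daylight saving runs 18 April – 21 September; the standard-time date in Halove Administrative Region, September 16, 2031, is inside that window, so Halove Administrative Region is at UTC+11:30.
22:15 UTC + 11h30m = 09:45 Halove Administrative Region (rolling into the next day, 16 September 2031).

09:45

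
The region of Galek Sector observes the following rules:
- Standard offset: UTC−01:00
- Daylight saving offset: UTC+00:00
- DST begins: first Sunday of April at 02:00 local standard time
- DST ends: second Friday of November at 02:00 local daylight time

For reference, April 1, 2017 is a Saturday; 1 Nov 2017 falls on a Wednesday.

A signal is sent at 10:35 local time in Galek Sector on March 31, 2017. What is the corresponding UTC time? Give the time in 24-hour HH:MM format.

1 April 2017 is a Saturday, so the first Sunday is April 2.
1 November 2017 is a Wednesday, so the first Friday is November 3 and the second is November 10.
March 31, 2017 is outside the daylight-saving period (2 April – 10 November), so Galek Sector is on standard time, UTC−01:00.
10:35 local + 1h = 11:35 UTC.

11:35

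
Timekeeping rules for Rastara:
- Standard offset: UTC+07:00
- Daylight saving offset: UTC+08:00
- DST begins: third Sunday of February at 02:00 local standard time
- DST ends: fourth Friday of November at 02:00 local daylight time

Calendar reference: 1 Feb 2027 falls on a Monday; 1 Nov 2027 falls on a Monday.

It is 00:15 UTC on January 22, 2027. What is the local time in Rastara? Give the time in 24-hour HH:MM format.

1 February 2027 is a Monday, so the first Sunday is February 7 and the third is February 21.
1 November 2027 is a Monday, so the first Friday is November 5 and the fourth is November 26.
At the standard offset (UTC+07:00), 00:15 UTC + 7h = 07:15 Rastara standard time.
The standard-time date in Rastara, January 22, 2027, is outside the daylight-saving period (21 February – 26 November), so Rastara is on standard time, UTC+07:00.
00:15 UTC + 7h = 07:15 local.

07:15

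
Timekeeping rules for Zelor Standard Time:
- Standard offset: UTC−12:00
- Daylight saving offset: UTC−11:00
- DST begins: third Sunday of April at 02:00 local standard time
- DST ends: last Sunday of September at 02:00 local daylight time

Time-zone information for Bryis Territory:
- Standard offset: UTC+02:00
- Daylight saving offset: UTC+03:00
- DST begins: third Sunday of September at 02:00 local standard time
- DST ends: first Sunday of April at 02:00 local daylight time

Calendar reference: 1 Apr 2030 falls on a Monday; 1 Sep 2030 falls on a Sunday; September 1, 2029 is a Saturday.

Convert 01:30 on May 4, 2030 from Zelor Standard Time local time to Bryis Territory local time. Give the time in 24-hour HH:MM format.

1 April 2030 is a Monday, so the first Sunday is April 7 and the third is April 21.
1 September 2030 is a Sunday, so Sundays fall on 1, 8, 15, 22, 29; the last is September 29.
May 4, 2030 falls between 21 April and 29 September, so daylight saving is in effect and Zelor Standard Time is at UTC−11:00.
01:30 Zelor Standard Time + 11h = 12:30 UTC.
1 September 2029 is a Saturday, so the first Sunday is September 2 and the third is September 16.
1 April 2030 is a Monday, so the first Sunday is April 7.
At the standard offset (UTC+02:00), 12:30 UTC + 2h = 14:30 Bryis Territory standard time.
The standard-time date in Bryis Territory, May 4, 2030, does not fall between 16 September 2029 and 7 April 2030, so daylight saving is not in effect and Bryis Territory is at UTC+02:00.
12:30 UTC + 2h = 14:30 Bryis Territory.

14:30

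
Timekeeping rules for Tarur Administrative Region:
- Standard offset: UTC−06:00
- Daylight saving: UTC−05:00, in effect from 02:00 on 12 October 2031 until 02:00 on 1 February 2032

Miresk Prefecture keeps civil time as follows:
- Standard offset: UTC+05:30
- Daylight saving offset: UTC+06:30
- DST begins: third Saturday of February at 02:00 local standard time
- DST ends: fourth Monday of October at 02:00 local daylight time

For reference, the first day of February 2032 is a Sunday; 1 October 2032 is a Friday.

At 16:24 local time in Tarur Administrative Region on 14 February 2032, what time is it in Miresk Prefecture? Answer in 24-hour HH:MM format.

03:54

14 February 2032 is outside the daylight-saving period (12 October 2031 – 1 February 2032), so Tarur Administrative Region is on standard time, UTC−06:00.
16:24 Tarur Administrative Region + 6h = 22:24 UTC.
1 February 2032 is a Sunday, so the first Saturday is February 7 and the third is February 21.
1 October 2032 is a Friday, so the first Monday is October 4 and the fourth is October 25.
At the standard offset (UTC+05:30), 22:24 UTC + 5h30m = 03:54 Miresk Prefecture standard time (rolling into the next day, 15 February 2032).
Daylight saving runs 21 February – 25 October; the standard-time date in Miresk Prefecture, 15 February 2032, is outside that window, so Miresk Prefecture is on standard time at UTC+05:30.
22:24 UTC + 5h30m = 03:54 Miresk Prefecture (rolling into the next day, 15 February 2032).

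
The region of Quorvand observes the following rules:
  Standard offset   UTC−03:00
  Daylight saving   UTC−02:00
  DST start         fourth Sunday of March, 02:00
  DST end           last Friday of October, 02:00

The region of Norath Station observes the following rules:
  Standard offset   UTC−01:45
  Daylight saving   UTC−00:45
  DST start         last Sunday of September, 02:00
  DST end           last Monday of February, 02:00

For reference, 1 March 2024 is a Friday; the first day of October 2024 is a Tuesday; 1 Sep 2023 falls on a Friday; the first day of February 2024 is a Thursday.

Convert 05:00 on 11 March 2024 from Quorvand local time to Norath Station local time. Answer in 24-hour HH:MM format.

06:15

1 March 2024 is a Friday, so the first Sunday is March 3 and the fourth is March 24.
1 October 2024 is a Tuesday, so Fridays fall on 4, 11, 18, 25; the last is October 25.
Daylight saving runs 24 March – 25 October; 11 March 2024 is outside that window, so Quorvand is on standard time at UTC−03:00.
05:00 Quorvand + 3h = 08:00 UTC.
1 September 2023 is a Friday, so Sundays fall on 3, 10, 17, 24; the last is September 24.
1 February 2024 is a Thursday, so Mondays fall on 5, 12, 19, 26; the last is February 26.
At the standard offset (UTC−01:45), 08:00 UTC − 1h45m = 06:15 Norath Station standard time.
The standard-time date in Norath Station, 11 March 2024, does not fall between 24 September 2023 and 26 February 2024, so daylight saving is not in effect and Norath Station is at UTC−01:45.
08:00 UTC − 1h45m = 06:15 Norath Station.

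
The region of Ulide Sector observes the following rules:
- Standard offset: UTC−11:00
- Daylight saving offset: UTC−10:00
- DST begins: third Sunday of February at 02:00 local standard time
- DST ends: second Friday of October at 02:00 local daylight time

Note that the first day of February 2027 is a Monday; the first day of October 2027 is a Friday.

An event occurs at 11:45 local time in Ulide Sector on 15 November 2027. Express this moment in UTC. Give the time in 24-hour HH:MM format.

1 February 2027 is a Monday, so the first Sunday is February 7 and the third is February 21.
1 October 2027 is a Friday, so the first Friday is October 1 and the second is October 8.
15 November 2027 does not fall between 21 February and 8 October, so daylight saving is not in effect and Ulide Sector is at UTC−11:00.
11:45 local + 11h = 22:45 UTC.

22:45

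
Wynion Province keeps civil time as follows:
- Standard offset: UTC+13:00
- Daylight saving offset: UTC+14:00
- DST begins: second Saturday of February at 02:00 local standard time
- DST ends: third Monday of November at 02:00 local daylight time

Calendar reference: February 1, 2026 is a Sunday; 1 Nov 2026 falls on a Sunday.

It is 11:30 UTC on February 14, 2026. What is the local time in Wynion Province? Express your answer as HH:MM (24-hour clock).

1 February 2026 is a Sunday, so the first Saturday is February 7 and the second is February 14.
1 November 2026 is a Sunday, so the first Monday is November 2 and the third is November 16.
At the standard offset (UTC+13:00), 11:30 UTC + 13h = 00:30 Wynion Province standard time (rolling into the next day, 15 February 2026).
Daylight saving runs 14 February – 16 November; the standard-time date in Wynion Province, February 15, 2026, is inside that window, so Wynion Province is at UTC+14:00.
11:30 UTC + 14h = 01:30 local (rolling into the next day, 15 February 2026).

01:30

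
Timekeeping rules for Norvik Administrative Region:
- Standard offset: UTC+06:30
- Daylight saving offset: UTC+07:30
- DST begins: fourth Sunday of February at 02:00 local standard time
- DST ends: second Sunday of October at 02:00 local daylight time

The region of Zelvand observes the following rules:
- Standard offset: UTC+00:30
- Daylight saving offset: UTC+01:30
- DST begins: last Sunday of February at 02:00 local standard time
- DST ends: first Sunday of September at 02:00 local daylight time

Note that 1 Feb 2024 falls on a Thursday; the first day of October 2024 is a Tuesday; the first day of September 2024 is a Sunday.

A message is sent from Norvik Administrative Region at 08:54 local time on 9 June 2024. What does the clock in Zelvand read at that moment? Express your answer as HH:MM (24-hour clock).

1 February 2024 is a Thursday, so the first Sunday is February 4 and the fourth is February 25.
1 October 2024 is a Tuesday, so the first Sunday is October 6 and the second is October 13.
9 June 2024 falls between 25 February and 13 October, so daylight saving is in effect and Norvik Administrative Region is at UTC+07:30.
08:54 Norvik Administrative Region − 7h30m = 01:24 UTC.
1 February 2024 is a Thursday, so Sundays fall on 4, 11, 18, 25; the last is February 25.
1 September 2024 is a Sunday, so the first Sunday is September 1.
At the standard offset (UTC+00:30), 01:24 UTC + 0h30m = 01:54 Zelvand standard time.
The standard-time date in Zelvand, 9 June 2024, falls between 25 February and 1 September, so daylight saving is in effect and Zelvand is at UTC+01:30.
01:24 UTC + 1h30m = 02:54 Zelvand.

02:54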